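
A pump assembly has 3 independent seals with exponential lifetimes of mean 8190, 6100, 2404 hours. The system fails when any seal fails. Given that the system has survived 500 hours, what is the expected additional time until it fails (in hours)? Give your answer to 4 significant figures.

1424

First-failure rate Σλ = 1/8190 + 1/6100 + 1/2404 = 0.000702008.
By memorylessness the expected residual is 1/Σλ = 1424.49 hours, regardless of the 500 already elapsed.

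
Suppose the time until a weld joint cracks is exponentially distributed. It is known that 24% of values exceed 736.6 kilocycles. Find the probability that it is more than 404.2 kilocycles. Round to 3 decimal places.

0.457

e^(−λ·736.6) = 0.24 ⇒ λ = −ln(0.24)/736.6 = 0.00193744.
P(X > 404.2) = e^(−0.00193744·404.2) = e^(−0.78311) ≈ 0.457.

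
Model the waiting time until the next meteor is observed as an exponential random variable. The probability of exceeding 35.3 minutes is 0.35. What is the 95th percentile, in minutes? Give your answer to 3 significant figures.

e^(−λ·35.3) = 0.35 ⇒ λ = −ln(0.35)/35.3 = 0.02974.
95th percentile: 1 − e^(−λt) = 0.95, t = −ln(0.05)/λ = 100.731 minutes.

101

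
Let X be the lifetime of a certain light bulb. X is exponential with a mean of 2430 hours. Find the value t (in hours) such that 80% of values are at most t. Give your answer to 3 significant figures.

The rate is λ = 1/2430 = 0.000411523 per hour.
Set 1 − e^(−λt) = 0.8, so t = −ln(0.2)/λ = 1.6094/0.000411523 ≈ 3910.93 hours.

3910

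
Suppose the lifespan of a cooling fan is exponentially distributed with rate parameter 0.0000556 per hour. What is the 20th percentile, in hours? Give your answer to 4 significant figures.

Set 1 − e^(−λt) = 0.2, so t = −ln(0.8)/λ = 0.22314/0.0000556 ≈ 4013.37 hours.

4013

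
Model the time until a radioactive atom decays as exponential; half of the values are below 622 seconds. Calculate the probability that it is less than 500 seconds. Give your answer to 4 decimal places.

For an exponential, median = ln(2)/λ, so λ = ln 2 / 622 = 0.00111438 per second.
P(X ≤ 500) = 1 − e^(−λ·500) = 1 − e^(−0.55719) ≈ 0.4272.

0.4272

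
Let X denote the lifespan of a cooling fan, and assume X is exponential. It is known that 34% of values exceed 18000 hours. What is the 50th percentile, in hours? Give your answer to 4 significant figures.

e^(−λ·18000) = 0.34 ⇒ λ = −ln(0.34)/18000 = 0.0000599339.
50th percentile: 1 − e^(−λt) = 0.5, t = −ln(0.5)/λ = 11565.2 hours.

11570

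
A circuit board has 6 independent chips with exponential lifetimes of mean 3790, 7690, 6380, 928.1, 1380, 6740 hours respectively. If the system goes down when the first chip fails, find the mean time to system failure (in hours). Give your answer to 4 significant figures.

399.8

The first failure time is exponential with rate Σλ_i = 1/3790 + 1/7690 + 1/6380 + 1/928.1 + 1/1380 + 1/6740 = 0.00250111 per hour.
E[min] = 1/Σλ = 1/0.00250111 = 399.823 hours.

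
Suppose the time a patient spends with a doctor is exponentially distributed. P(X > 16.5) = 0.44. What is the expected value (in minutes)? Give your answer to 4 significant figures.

20.10

e^(−λ·16.5) = 0.44 ⇒ λ = −ln(0.44)/16.5 = 0.0497564.
Mean = 1/λ = 20.0979 minutes.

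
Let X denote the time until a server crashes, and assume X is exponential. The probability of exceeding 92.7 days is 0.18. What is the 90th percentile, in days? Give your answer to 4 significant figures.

e^(−λ·92.7) = 0.18 ⇒ λ = −ln(0.18)/92.7 = 0.0184984.
90th percentile: 1 − e^(−λt) = 0.9, t = −ln(0.1)/λ = 124.475 days.

124.5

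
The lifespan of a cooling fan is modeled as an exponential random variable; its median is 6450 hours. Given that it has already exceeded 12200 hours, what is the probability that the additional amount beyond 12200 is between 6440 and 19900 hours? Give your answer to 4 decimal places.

For an exponential, median = ln(2)/λ, so λ = ln 2 / 6450 = 0.000107465 per hour.
Memoryless: the residual past 12200 is again Exp(λ).
P(6440 < residual < 19900) = e^(−λ·6440) − e^(−λ·19900) = 0.50054 − 0.11783 ≈ 0.3827.

0.3827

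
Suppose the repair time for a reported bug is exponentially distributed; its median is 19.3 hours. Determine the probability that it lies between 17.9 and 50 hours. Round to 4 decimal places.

For an exponential, median = ln(2)/λ, so λ = ln 2 / 19.3 = 0.0359144 per hour.
P(17.9 < X < 50) = e^(−λ·17.9) − e^(−λ·50) = 0.52578 − 0.16601 ≈ 0.3598.

0.3598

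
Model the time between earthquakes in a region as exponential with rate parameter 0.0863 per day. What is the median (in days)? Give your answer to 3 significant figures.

Set 1 − e^(−λt) = 0.5, so t = −ln(0.5)/λ = 0.69315/0.0863 ≈ 8.03183 days.

8.03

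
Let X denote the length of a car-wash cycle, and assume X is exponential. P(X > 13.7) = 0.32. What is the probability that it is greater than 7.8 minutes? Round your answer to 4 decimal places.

0.5227

e^(−λ·13.7) = 0.32 ⇒ λ = −ln(0.32)/13.7 = 0.0831704.
P(X > 7.8) = e^(−0.0831704·7.8) = e^(−0.64873) ≈ 0.5227.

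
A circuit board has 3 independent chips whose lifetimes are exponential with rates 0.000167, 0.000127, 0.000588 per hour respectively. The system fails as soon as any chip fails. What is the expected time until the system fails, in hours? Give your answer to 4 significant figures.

The time to first failure is exponential with rate Σλ = 0.000167 + 0.000127 + 0.000588 = 0.000882.
E[min] = 1/Σλ = 1/0.000882 = 1133.79 hours.

1134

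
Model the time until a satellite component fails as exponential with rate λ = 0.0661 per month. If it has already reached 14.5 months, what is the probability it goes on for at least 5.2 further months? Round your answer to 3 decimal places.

0.709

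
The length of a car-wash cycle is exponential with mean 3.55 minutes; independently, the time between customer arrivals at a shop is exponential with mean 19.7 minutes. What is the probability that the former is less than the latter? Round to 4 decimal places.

λ_1 = 1/3.55 = 0.28169, λ_2 = 1/19.7 = 0.0507614.
For independent exponentials, P(the former < the latter) = λ_1/(λ_1+λ_2) = 0.28169/0.332452 ≈ 0.8473.

0.8473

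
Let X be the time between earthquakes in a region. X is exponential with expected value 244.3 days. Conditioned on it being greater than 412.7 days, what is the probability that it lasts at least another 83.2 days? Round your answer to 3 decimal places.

0.711

The rate is λ = 1/244.3 = 0.00409333 per day.
By the memoryless property, P(X > 412.7+83.2 | X > 412.7) = P(X > 83.2).
P(X > 83.2) = e^(−0.34056) ≈ 0.711.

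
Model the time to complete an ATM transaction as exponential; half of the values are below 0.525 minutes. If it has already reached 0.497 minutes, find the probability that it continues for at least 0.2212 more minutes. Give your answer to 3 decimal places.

For an exponential, median = ln(2)/λ, so λ = ln 2 / 0.525 = 1.32028 per minute.
The exponential is memoryless, so the remaining time is again Exp(λ): the condition X > 0.497 is irrelevant.
P(X > 0.2212) = e^(−0.29205) ≈ 0.747.

0.747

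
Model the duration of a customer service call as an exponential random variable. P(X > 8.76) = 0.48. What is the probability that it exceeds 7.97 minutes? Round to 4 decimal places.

e^(−λ·8.76) = 0.48 ⇒ λ = −ln(0.48)/8.76 = 0.0837864.
P(X > 7.97) = e^(−0.0837864·7.97) = e^(−0.66778) ≈ 0.5128.

0.5128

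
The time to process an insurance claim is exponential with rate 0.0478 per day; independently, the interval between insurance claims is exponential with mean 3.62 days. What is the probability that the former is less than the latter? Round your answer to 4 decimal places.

0.1475

λ_1 = 0.0478, λ_2 = 1/3.62 = 0.276243.
For independent exponentials, P(the former < the latter) = λ_1/(λ_1+λ_2) = 0.0478/0.324043 ≈ 0.1475.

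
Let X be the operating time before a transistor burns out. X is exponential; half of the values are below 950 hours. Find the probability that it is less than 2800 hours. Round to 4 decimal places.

For an exponential, median = ln(2)/λ, so λ = ln 2 / 950 = 0.000729629 per hour.
P(X ≤ 2800) = 1 − e^(−λ·2800) = 1 − e^(−2.043) ≈ 0.8704.

0.8704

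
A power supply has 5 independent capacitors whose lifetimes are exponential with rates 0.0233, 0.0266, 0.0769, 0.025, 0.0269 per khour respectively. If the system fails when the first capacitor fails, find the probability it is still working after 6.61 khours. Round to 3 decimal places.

0.307

The time to first failure is exponential with rate Σλ = 0.0233 + 0.0266 + 0.0769 + 0.025 + 0.0269 = 0.1787.
P(min > 6.61) = e^(−0.1787·6.61) = e^(−1.1812) ≈ 0.307.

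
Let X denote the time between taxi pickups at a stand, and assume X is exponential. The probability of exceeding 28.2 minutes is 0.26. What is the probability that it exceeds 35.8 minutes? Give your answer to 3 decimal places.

0.181

e^(−λ·28.2) = 0.26 ⇒ λ = −ln(0.26)/28.2 = 0.0477686.
P(X > 35.8) = e^(−0.0477686·35.8) = e^(−1.7101) ≈ 0.181.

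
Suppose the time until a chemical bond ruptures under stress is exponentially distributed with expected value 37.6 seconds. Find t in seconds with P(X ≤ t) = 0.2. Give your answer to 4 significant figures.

8.390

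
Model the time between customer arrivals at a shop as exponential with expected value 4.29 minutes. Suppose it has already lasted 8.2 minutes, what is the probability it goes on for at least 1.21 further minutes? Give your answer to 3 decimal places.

The rate is λ = 1/4.29 = 0.2331 per minute.
P(X > s+t | X > s) = e^(−λ(s+t))/e^(−λs) = e^(−λt), independent of s = 8.2.
P(X > 1.21) = e^(−0.28205) ≈ 0.754.

0.754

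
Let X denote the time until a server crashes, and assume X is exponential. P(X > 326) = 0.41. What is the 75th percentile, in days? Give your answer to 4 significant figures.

506.9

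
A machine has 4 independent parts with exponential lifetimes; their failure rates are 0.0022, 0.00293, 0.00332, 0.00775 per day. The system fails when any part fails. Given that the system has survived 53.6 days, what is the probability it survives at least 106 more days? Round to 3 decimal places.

0.180

Time to first failure ~ Exp(Σλ) with Σλ = 0.0162.
By memorylessness, P(T > 53.6+106 | T > 53.6) = P(T > 106) = e^(−0.0162·106) ≈ 0.180.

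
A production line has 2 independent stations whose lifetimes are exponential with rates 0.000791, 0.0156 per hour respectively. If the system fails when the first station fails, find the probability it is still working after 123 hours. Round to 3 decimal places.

0.133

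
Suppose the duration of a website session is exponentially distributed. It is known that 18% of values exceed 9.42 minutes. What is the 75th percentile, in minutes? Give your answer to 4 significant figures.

e^(−λ·9.42) = 0.18 ⇒ λ = −ln(0.18)/9.42 = 0.182038.
75th percentile: 1 − e^(−λt) = 0.75, t = −ln(0.25)/λ = 7.61541 minutes.

7.615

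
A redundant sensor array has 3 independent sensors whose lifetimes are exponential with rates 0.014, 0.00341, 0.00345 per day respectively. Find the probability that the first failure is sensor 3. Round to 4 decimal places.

The time to first failure is exponential with rate Σλ = 0.014 + 0.00341 + 0.00345 = 0.02086.
P(sensor 3 first) = λ_3/Σλ = 0.00345/0.02086 ≈ 0.1654.

0.1654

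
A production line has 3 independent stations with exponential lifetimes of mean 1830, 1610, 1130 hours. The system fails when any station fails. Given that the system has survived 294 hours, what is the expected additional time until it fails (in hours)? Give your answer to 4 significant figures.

487.2

First-failure rate Σλ = 1/1830 + 1/1610 + 1/1130 = 0.00205252.
By memorylessness the expected residual is 1/Σλ = 487.206 hours, regardless of the 294 already elapsed.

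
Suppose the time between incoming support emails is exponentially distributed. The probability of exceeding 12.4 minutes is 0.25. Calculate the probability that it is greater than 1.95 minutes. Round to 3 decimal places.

0.804

e^(−λ·12.4) = 0.25 ⇒ λ = −ln(0.25)/12.4 = 0.111798.
P(X > 1.95) = e^(−0.111798·1.95) = e^(−0.21801) ≈ 0.804.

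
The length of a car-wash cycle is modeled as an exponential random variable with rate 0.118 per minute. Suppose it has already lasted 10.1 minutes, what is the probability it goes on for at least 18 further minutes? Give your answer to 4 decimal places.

P(X > s+t | X > s) = e^(−λ(s+t))/e^(−λs) = e^(−λt), independent of s = 10.1.
P(X > 18) = e^(−2.124) ≈ 0.1196.

0.1196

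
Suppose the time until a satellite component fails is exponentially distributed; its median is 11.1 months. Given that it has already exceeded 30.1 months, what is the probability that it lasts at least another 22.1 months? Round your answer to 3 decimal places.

For an exponential, median = ln(2)/λ, so λ = ln 2 / 11.1 = 0.0624457 per month.
P(X > s+t | X > s) = e^(−λ(s+t))/e^(−λs) = e^(−λt), independent of s = 30.1.
P(X > 22.1) = e^(−1.38) ≈ 0.252.

0.252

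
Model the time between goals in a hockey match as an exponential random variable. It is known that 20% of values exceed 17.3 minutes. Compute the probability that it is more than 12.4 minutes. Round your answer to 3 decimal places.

0.316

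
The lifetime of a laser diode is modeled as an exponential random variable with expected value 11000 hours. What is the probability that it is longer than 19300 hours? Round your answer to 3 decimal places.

0.173

The rate is λ = 1/11000 = 0.0000909091 per hour.
P(X > 19300) = e^(−λ·19300) = e^(−1.7545) ≈ 0.173.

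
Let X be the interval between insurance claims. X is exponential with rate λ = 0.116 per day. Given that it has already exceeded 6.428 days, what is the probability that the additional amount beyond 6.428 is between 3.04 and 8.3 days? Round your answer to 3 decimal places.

Memoryless: the residual past 6.428 is again Exp(λ).
P(3.04 < residual < 8.3) = e^(−λ·3.04) − e^(−λ·8.3) = 0.70283 − 0.38182 ≈ 0.321.

0.321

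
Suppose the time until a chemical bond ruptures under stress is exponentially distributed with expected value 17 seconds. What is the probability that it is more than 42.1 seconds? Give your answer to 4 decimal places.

0.0840

The rate is λ = 1/17 = 0.0588235 per second.
P(X > 42.1) = e^(−λ·42.1) = e^(−2.4765) ≈ 0.0840.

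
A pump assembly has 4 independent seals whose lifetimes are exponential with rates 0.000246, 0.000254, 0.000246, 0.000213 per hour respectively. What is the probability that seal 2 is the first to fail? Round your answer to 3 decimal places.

The time to first failure is exponential with rate Σλ = 0.000246 + 0.000254 + 0.000246 + 0.000213 = 0.000959.
P(seal 2 first) = λ_2/Σλ = 0.000254/0.000959 ≈ 0.265.

0.265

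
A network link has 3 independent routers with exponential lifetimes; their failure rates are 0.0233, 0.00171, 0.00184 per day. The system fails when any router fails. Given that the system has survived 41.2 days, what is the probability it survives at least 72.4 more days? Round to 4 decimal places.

0.1431

Time to first failure ~ Exp(Σλ) with Σλ = 0.02685.
By memorylessness, P(T > 41.2+72.4 | T > 41.2) = P(T > 72.4) = e^(−0.02685·72.4) ≈ 0.1431.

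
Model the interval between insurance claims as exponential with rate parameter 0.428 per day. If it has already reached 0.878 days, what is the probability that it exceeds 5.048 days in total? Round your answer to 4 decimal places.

0.1678

By the memoryless property, P(X > 0.878+4.17 | X > 0.878) = P(X > 4.17).
P(X > 4.17) = e^(−1.7848) ≈ 0.1678.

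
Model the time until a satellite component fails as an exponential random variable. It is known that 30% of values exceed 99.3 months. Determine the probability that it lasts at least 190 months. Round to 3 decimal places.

0.100

e^(−λ·99.3) = 0.30 ⇒ λ = −ln(0.30)/99.3 = 0.0121246.
P(X > 190) = e^(−0.0121246·190) = e^(−2.3037) ≈ 0.100.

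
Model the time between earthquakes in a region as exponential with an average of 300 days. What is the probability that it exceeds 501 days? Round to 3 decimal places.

The rate is λ = 1/300 = 0.00333333 per day.
P(X > 501) = e^(−λ·501) = e^(−1.67) ≈ 0.188.

0.188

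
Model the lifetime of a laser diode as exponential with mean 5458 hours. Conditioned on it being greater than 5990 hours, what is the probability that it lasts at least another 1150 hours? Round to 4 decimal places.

0.8100

The rate is λ = 1/5458 = 0.000183217 per hour.
By the memoryless property, P(X > 5990+1150 | X > 5990) = P(X > 1150).
P(X > 1150) = e^(−0.2107) ≈ 0.8100.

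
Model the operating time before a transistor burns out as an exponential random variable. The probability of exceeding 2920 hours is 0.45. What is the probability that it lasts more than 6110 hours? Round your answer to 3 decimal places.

0.188

e^(−λ·2920) = 0.45 ⇒ λ = −ln(0.45)/2920 = 0.000273462.
P(X > 6110) = e^(−0.000273462·6110) = e^(−1.6709) ≈ 0.188.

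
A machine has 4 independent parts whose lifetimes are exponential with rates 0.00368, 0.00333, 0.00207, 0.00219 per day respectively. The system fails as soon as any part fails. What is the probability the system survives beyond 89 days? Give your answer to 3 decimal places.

0.367

The time to first failure is exponential with rate Σλ = 0.00368 + 0.00333 + 0.00207 + 0.00219 = 0.01127.
P(min > 89) = e^(−0.01127·89) = e^(−1.003) ≈ 0.367.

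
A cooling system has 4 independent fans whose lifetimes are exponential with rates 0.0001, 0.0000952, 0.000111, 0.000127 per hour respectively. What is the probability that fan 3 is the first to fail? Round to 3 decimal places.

The time to first failure is exponential with rate Σλ = 0.0001 + 0.0000952 + 0.000111 + 0.000127 = 0.0004332.
P(fan 3 first) = λ_3/Σλ = 0.000111/0.0004332 ≈ 0.256.

0.256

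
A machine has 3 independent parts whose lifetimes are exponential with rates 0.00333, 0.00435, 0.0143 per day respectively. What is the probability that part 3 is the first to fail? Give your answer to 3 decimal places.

0.651

The time to first failure is exponential with rate Σλ = 0.00333 + 0.00435 + 0.0143 = 0.02198.
P(part 3 first) = λ_3/Σλ = 0.0143/0.02198 ≈ 0.651.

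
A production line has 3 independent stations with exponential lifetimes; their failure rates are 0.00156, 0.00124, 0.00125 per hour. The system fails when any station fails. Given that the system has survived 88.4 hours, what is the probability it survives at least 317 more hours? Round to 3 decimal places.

0.277

Time to first failure ~ Exp(Σλ) with Σλ = 0.00405.
By memorylessness, P(T > 88.4+317 | T > 88.4) = P(T > 317) = e^(−0.00405·317) ≈ 0.277.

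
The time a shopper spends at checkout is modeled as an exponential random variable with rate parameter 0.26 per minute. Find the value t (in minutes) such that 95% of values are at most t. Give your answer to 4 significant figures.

11.52

Set 1 − e^(−λt) = 0.95, so t = −ln(0.05)/λ = 2.9957/0.26 ≈ 11.522 minutes.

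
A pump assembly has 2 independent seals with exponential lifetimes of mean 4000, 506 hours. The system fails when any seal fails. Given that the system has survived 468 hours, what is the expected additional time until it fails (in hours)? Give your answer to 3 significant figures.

First-failure rate Σλ = 1/4000 + 1/506 = 0.00222628.
By memorylessness the expected residual is 1/Σλ = 449.179 hours, regardless of the 468 already elapsed.

449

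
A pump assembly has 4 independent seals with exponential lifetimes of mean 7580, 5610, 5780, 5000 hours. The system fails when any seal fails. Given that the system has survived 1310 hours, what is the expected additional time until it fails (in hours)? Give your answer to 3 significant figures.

First-failure rate Σλ = 1/7580 + 1/5610 + 1/5780 + 1/5000 = 0.00068319.
By memorylessness the expected residual is 1/Σλ = 1463.72 hours, regardless of the 1310 already elapsed.

1460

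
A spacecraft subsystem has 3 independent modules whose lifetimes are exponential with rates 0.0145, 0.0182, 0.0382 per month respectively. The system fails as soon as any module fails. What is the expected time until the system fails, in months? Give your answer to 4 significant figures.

The time to first failure is exponential with rate Σλ = 0.0145 + 0.0182 + 0.0382 = 0.0709.
E[min] = 1/Σλ = 1/0.0709 = 14.1044 months.

14.10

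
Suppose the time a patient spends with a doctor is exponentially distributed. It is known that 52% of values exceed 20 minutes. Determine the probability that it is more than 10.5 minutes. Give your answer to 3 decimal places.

0.709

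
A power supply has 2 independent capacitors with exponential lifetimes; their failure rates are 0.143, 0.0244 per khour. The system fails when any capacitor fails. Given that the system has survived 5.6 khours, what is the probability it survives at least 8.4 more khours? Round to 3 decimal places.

Time to first failure ~ Exp(Σλ) with Σλ = 0.1674.
By memorylessness, P(T > 5.6+8.4 | T > 5.6) = P(T > 8.4) = e^(−0.1674·8.4) ≈ 0.245.

0.245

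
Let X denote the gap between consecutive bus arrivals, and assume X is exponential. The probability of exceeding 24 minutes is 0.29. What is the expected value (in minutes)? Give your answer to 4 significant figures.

e^(−λ·24) = 0.29 ⇒ λ = −ln(0.29)/24 = 0.0515781.
Mean = 1/λ = 19.3881 minutes.

19.39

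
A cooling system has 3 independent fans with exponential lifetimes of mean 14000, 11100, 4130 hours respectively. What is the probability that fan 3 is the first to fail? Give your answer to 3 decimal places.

0.600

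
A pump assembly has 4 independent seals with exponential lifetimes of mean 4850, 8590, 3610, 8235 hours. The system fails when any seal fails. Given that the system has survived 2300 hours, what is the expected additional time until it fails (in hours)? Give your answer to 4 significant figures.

First-failure rate Σλ = 1/4850 + 1/8590 + 1/3610 + 1/8235 = 0.000721041.
By memorylessness the expected residual is 1/Σλ = 1386.88 hours, regardless of the 2300 already elapsed.

1387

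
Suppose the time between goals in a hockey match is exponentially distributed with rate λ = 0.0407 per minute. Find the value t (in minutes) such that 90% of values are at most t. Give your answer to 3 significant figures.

56.6

Set 1 − e^(−λt) = 0.9, so t = −ln(0.1)/λ = 2.3026/0.0407 ≈ 56.5746 minutes.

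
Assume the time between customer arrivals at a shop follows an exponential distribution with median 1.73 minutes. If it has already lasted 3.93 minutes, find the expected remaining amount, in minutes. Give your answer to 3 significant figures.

For an exponential, median = ln(2)/λ, so λ = ln 2 / 1.73 = 0.400663 per minute.
By memorylessness, the remaining amount past any threshold is again Exp(λ) with mean 1/λ = 2.49586 minutes.

2.50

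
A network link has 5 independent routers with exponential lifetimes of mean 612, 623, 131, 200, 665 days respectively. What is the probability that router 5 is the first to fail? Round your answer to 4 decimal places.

0.0865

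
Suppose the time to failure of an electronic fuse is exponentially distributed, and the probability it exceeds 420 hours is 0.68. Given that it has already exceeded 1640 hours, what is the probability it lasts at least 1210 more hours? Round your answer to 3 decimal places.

From e^(−λ·420) = 0.68, λ = −ln(0.68)/420 = 0.000918244.
Memoryless: P(X > 1640+1210 | X > 1640) = P(X > 1210) = e^(−0.000918244·1210) ≈ 0.329.

0.329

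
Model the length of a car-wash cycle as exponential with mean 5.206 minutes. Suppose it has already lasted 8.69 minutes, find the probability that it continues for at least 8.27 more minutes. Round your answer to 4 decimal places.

0.2042

The rate is λ = 1/5.206 = 0.192086 per minute.
By the memoryless property, P(X > 8.69+8.27 | X > 8.69) = P(X > 8.27).
P(X > 8.27) = e^(−1.5886) ≈ 0.2042.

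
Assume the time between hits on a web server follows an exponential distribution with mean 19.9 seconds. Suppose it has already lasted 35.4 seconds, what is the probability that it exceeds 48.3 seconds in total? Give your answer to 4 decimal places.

0.5230

The rate is λ = 1/19.9 = 0.0502513 per second.
P(X > s+t | X > s) = e^(−λ(s+t))/e^(−λs) = e^(−λt), independent of s = 35.4.
P(X > 12.9) = e^(−0.64824) ≈ 0.5230.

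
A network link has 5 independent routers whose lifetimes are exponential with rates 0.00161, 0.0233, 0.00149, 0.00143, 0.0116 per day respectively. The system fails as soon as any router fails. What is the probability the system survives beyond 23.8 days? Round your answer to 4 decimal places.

0.3912

The time to first failure is exponential with rate Σλ = 0.00161 + 0.0233 + 0.00149 + 0.00143 + 0.0116 = 0.03943.
P(min > 23.8) = e^(−0.03943·23.8) = e^(−0.93843) ≈ 0.3912.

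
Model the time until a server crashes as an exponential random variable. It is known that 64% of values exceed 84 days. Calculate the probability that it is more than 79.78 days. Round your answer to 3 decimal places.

0.655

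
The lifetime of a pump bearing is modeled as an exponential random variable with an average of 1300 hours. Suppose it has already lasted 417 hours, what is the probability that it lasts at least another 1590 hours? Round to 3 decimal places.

The rate is λ = 1/1300 = 0.000769231 per hour.
By the memoryless property, P(X > 417+1590 | X > 417) = P(X > 1590).
P(X > 1590) = e^(−1.2231) ≈ 0.294.

0.294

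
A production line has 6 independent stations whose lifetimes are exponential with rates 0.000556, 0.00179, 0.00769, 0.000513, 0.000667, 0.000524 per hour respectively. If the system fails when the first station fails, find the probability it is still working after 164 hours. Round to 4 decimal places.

0.1458

The time to first failure is exponential with rate Σλ = 0.000556 + 0.00179 + 0.00769 + 0.000513 + 0.000667 + 0.000524 = 0.01174.
P(min > 164) = e^(−0.01174·164) = e^(−1.9254) ≈ 0.1458.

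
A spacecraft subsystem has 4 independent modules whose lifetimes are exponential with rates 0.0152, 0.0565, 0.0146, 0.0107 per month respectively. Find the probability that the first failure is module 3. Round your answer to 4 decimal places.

The time to first failure is exponential with rate Σλ = 0.0152 + 0.0565 + 0.0146 + 0.0107 = 0.097.
P(module 3 first) = λ_3/Σλ = 0.0146/0.097 ≈ 0.1505.

0.1505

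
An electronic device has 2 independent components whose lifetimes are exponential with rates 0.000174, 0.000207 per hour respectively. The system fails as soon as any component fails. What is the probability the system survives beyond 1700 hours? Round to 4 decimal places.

The time to first failure is exponential with rate Σλ = 0.000174 + 0.000207 = 0.000381.
P(min > 1700) = e^(−0.000381·1700) = e^(−0.6477) ≈ 0.5232.

0.5232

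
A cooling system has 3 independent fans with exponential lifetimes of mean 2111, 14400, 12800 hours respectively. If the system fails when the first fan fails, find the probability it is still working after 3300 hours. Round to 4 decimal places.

0.1287

The first failure time is exponential with rate Σλ_i = 1/2111 + 1/14400 + 1/12800 = 0.000621279 per hour.
P(min > 3300) = e^(−0.000621279·3300) = e^(−2.0502) ≈ 0.1287.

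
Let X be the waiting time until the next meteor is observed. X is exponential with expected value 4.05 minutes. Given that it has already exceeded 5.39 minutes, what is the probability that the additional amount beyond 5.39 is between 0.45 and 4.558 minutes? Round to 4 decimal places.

0.5703

The rate is λ = 1/4.05 = 0.246914 per minute.
Memoryless: the residual past 5.39 is again Exp(λ).
P(0.45 < residual < 4.558) = e^(−λ·0.45) − e^(−λ·4.558) = 0.89484 − 0.32451 ≈ 0.5703.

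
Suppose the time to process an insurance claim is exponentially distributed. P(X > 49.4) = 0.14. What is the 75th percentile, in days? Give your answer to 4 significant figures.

e^(−λ·49.4) = 0.14 ⇒ λ = −ln(0.14)/49.4 = 0.0397999.
75th percentile: 1 − e^(−λt) = 0.75, t = −ln(0.25)/λ = 34.8316 days.

34.83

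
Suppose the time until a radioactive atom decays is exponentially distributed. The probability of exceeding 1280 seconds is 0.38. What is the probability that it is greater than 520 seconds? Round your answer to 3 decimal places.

0.675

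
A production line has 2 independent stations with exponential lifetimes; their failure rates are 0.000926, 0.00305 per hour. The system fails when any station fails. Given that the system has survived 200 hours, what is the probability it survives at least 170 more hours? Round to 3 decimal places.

Time to first failure ~ Exp(Σλ) with Σλ = 0.003976.
By memorylessness, P(T > 200+170 | T > 200) = P(T > 170) = e^(−0.003976·170) ≈ 0.509.

0.509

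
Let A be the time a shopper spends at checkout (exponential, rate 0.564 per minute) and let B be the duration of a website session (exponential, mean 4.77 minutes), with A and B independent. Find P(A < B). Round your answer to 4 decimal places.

λ_1 = 0.564, λ_2 = 1/4.77 = 0.209644.
For independent exponentials, P(A < B) = λ_1/(λ_1+λ_2) = 0.564/0.773644 ≈ 0.7290.

0.7290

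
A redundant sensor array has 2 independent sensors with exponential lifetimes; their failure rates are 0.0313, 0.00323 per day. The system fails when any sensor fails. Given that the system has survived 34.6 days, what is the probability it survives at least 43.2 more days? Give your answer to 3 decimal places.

0.225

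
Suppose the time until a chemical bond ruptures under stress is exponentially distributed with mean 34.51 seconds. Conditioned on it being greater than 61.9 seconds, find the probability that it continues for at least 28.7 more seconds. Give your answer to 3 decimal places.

The rate is λ = 1/34.51 = 0.0289771 per second.
P(X > s+t | X > s) = e^(−λ(s+t))/e^(−λs) = e^(−λt), independent of s = 61.9.
P(X > 28.7) = e^(−0.83164) ≈ 0.435.

0.435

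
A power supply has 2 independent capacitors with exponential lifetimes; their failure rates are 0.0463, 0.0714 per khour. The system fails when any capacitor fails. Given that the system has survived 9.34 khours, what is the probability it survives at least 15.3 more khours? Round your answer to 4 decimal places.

0.1652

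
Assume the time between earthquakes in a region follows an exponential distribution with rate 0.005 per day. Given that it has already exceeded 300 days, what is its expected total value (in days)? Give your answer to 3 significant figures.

By memorylessness, E[X | X > 300] = 300 + 1/λ = 300 + 200 = 500 days.

500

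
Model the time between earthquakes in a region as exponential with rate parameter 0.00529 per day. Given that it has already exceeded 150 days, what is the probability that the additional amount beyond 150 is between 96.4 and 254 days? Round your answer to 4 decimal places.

0.3396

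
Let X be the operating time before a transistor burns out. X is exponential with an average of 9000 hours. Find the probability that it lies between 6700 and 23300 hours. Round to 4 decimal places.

The rate is λ = 1/9000 = 0.000111111 per hour.
P(6700 < X < 23300) = e^(−λ·6700) − e^(−λ·23300) = 0.47500 − 0.07510 ≈ 0.3999.

0.3999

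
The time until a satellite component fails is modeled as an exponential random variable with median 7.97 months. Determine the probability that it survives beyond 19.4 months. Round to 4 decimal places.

0.1850

For an exponential, median = ln(2)/λ, so λ = ln 2 / 7.97 = 0.0869695 per month.
P(X > 19.4) = e^(−λ·19.4) = e^(−1.6872) ≈ 0.1850.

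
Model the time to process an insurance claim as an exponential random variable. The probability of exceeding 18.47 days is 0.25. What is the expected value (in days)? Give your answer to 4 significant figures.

e^(−λ·18.47) = 0.25 ⇒ λ = −ln(0.25)/18.47 = 0.0750565.
Mean = 1/λ = 13.3233 days.

13.32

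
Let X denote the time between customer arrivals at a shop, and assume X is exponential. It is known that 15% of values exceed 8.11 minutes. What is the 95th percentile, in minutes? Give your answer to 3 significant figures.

e^(−λ·8.11) = 0.15 ⇒ λ = −ln(0.15)/8.11 = 0.233924.
95th percentile: 1 − e^(−λt) = 0.95, t = −ln(0.05)/λ = 12.8065 minutes.

12.8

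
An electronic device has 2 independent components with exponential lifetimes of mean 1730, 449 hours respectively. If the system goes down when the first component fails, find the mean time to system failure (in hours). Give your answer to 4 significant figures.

356.5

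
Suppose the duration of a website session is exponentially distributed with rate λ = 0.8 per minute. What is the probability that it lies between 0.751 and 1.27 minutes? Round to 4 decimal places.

P(0.751 < X < 1.27) = e^(−λ·0.751) − e^(−λ·1.27) = 0.54837 − 0.36204 ≈ 0.1863.

0.1863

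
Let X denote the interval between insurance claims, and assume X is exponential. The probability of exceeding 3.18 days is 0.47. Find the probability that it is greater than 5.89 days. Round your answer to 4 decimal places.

e^(−λ·3.18) = 0.47 ⇒ λ = −ln(0.47)/3.18 = 0.237428.
P(X > 5.89) = e^(−0.237428·5.89) = e^(−1.3985) ≈ 0.2470.

0.2470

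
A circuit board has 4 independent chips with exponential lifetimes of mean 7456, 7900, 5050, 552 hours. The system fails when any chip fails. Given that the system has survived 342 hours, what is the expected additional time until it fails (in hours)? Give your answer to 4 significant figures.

First-failure rate Σλ = 1/7456 + 1/7900 + 1/5050 + 1/552 = 0.00227032.
By memorylessness the expected residual is 1/Σλ = 440.467 hours, regardless of the 342 already elapsed.

440.5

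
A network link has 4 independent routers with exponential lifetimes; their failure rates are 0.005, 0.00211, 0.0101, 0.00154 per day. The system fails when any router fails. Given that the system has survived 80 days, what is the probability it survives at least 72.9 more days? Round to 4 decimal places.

Time to first failure ~ Exp(Σλ) with Σλ = 0.01875.
By memorylessness, P(T > 80+72.9 | T > 80) = P(T > 72.9) = e^(−0.01875·72.9) ≈ 0.2549.

0.2549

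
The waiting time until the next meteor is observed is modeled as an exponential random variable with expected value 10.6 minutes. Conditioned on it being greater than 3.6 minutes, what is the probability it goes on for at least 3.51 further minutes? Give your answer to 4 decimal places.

The rate is λ = 1/10.6 = 0.0943396 per minute.
By the memoryless property, P(X > 3.6+3.51 | X > 3.6) = P(X > 3.51).
P(X > 3.51) = e^(−0.33113) ≈ 0.7181.

0.7181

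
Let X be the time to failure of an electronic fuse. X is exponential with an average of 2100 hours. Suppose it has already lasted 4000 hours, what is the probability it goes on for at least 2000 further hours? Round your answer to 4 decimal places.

The rate is λ = 1/2100 = 0.00047619 per hour.
P(X > s+t | X > s) = e^(−λ(s+t))/e^(−λs) = e^(−λt), independent of s = 4000.
P(X > 2000) = e^(−0.95238) ≈ 0.3858.

0.3858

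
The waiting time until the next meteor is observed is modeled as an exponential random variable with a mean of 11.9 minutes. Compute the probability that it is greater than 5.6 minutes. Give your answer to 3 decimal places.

0.625

The rate is λ = 1/11.9 = 0.0840336 per minute.
P(X > 5.6) = e^(−λ·5.6) = e^(−0.47059) ≈ 0.625.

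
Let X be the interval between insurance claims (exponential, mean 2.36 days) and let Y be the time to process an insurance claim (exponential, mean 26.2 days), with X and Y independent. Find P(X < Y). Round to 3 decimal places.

0.917

λ_1 = 1/2.36 = 0.423729, λ_2 = 1/26.2 = 0.0381679.
For independent exponentials, P(X < Y) = λ_1/(λ_1+λ_2) = 0.423729/0.461897 ≈ 0.917.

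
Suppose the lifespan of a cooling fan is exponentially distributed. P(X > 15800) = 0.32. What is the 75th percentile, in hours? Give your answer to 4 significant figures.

19220

e^(−λ·15800) = 0.32 ⇒ λ = −ln(0.32)/15800 = 0.0000721161.
75th percentile: 1 − e^(−λt) = 0.75, t = −ln(0.25)/λ = 19223.1 hours.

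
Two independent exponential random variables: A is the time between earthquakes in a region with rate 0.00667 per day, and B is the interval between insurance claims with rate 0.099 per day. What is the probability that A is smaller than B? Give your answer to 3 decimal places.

0.063

λ_1 = 0.00667, λ_2 = 0.099.
For independent exponentials, P(A < B) = λ_1/(λ_1+λ_2) = 0.00667/0.10567 ≈ 0.063.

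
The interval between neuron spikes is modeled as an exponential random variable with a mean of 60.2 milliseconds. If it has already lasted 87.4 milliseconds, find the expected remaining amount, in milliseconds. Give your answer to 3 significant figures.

The rate is λ = 1/60.2 = 0.0166113 per millisecond.
By memorylessness, the remaining amount past any threshold is again Exp(λ) with mean 1/λ = 60.2 milliseconds.

60.2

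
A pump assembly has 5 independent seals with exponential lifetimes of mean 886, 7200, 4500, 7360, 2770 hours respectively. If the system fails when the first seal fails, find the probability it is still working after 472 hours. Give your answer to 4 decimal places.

The first failure time is exponential with rate Σλ_i = 1/886 + 1/7200 + 1/4500 + 1/7360 + 1/2770 = 0.00198666 per hour.
P(min > 472) = e^(−0.00198666·472) = e^(−0.9377) ≈ 0.3915.

0.3915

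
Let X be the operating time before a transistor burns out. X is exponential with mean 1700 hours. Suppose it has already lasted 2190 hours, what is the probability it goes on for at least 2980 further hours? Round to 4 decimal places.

0.1733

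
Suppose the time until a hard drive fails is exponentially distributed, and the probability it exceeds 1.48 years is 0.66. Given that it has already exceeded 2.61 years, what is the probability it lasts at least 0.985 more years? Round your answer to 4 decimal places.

0.7584

From e^(−λ·1.48) = 0.66, λ = −ln(0.66)/1.48 = 0.280754.
Memoryless: P(X > 2.61+0.985 | X > 2.61) = P(X > 0.985) = e^(−0.280754·0.985) ≈ 0.7584.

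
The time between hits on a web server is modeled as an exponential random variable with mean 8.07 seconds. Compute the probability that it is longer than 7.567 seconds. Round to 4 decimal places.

The rate is λ = 1/8.07 = 0.123916 per second.
P(X > 7.567) = e^(−λ·7.567) = e^(−0.93767) ≈ 0.3915.

0.3915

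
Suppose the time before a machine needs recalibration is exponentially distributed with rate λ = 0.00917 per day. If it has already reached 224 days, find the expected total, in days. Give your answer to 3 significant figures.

By memorylessness, E[X | X > 224] = 224 + 1/λ = 224 + 109.051 = 333.051 days.

333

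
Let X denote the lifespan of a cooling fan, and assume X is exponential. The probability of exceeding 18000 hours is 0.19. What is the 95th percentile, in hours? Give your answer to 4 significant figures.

32470

e^(−λ·18000) = 0.19 ⇒ λ = −ln(0.19)/18000 = 0.0000922628.
95th percentile: 1 − e^(−λt) = 0.95, t = −ln(0.05)/λ = 32469.5 hours.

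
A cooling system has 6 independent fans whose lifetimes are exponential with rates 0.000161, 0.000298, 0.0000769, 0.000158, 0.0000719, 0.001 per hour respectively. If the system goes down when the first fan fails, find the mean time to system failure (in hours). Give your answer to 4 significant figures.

The time to first failure is exponential with rate Σλ = 0.000161 + 0.000298 + 0.0000769 + 0.000158 + 0.0000719 + 0.001 = 0.0017658.
E[min] = 1/Σλ = 1/0.0017658 = 566.316 hours.

566.3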